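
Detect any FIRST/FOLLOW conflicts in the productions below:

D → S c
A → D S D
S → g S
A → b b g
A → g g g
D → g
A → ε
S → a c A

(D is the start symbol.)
Yes. A → D S D with FOLLOW(A) on { 'a', 'g' }; A → g g g with FOLLOW(A) on { 'g' }

A FIRST/FOLLOW conflict occurs when a non-terminal N has a nullable alternative N → β (β ⇒* ε) and another alternative N → α with FIRST(α) ∩ FOLLOW(N) ≠ ∅: on such a lookahead the parser cannot decide between expanding α and letting N vanish via β.

Nullable non-terminals: A.
FIRST sets used below: FIRST(D) = { 'a', 'g' }

A: nullable alternative(s) A → ε; FOLLOW(A) = { 'a', 'c', 'g' }
  A → D S D: FIRST \ {ε} = { 'a', 'g' } — overlaps FOLLOW(A) on { 'a', 'g' }: CONFLICT
  A → b b g: FIRST \ {ε} = { 'b' } — disjoint from FOLLOW(A)
  A → g g g: FIRST \ {ε} = { 'g' } — overlaps FOLLOW(A) on { 'g' }: CONFLICT
  A → ε: FIRST \ {ε} = { } — this is the only nullable alternative, skip

D, S have no nullable alternative, so no FIRST/FOLLOW check is needed there.

So the grammar has 2 FIRST/FOLLOW conflicts (marked CONFLICT above).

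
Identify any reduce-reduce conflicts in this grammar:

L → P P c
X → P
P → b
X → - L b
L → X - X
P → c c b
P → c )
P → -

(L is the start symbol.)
A reduce-reduce conflict occurs when an LR(0) state has two complete items [A → α .] and [B → β .] — both call for a reduction, and with no lookahead the parser cannot choose between them.

Augment with L' → L and build the canonical LR(0) collection (I0 = CLOSURE({[L' → . L]}), then GOTO on every symbol after a dot until no new states appear). It has 18 states:
  I0: { [L → . P P c], [L → . X - X], [L' → . L], [P → . -], [P → . b], [P → . c )], [P → . c c b], [X → . - L b], [X → . P] }  — shift
  I1: { [L → . P P c], [L → . X - X], [P → - .], [P → . -], [P → . b], [P → . c )], [P → . c c b], [X → - . L b], [X → . - L b], [X → . P] }  — shift, reduce
  I2: { [L' → L .] }  — accept
  I3: { [L → P . P c], [P → . -], [P → . b], [P → . c )], [P → . c c b], [X → P .] }  — shift, reduce
  I4: { [L → X . - X] }  — shift
  I5: { [P → b .] }  — reduce
  I6: { [P → c . )], [P → c . c b] }  — shift
  I7: { [P → c ) .] }  — reduce
  I8: { [P → c c . b] }  — shift
  I9: { [P → c c b .] }  — reduce
  I10: { [L → X - . X], [P → . -], [P → . b], [P → . c )], [P → . c c b], [X → . - L b], [X → . P] }  — shift
  I11: { [X → P .] }  — reduce
  I12: { [L → X - X .] }  — reduce
  I13: { [P → - .] }  — reduce
  I14: { [L → P P . c] }  — shift
  I15: { [L → P P c .] }  — reduce
  I16: { [X → - L . b] }  — shift
  I17: { [X → - L b .] }  — reduce

No state contains more than one complete item.

Answer: No reduce-reduce conflicts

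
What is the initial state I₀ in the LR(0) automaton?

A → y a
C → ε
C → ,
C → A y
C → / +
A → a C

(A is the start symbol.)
{ [A → . a C], [A → . y a], [A' → . A] }

First, augment the grammar with A' → A
I₀ = CLOSURE({ [A' → . A] }):
  [A' → . A] has the dot before A: add [A → . y a], [A → . a C]
No further items can be added.

I₀ = { [A → . a C], [A → . y a], [A' → . A] }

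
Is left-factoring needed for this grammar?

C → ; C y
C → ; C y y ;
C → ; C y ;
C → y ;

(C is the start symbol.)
Left-factoring is needed when two productions for the same non-terminal
share a common prefix on the right-hand side.

Productions for C:
  C → ; C y
  C → ; C y y ;
  C → ; C y ;
  C → y ;

Found common prefix '; C y' in productions for C

Answer: Yes, C has productions with common prefix '; C y'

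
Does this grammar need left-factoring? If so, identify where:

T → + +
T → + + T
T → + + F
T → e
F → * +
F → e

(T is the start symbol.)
Left-factoring is needed when two productions for the same non-terminal
share a common prefix on the right-hand side.

Productions for T:
  T → + +
  T → + + T
  T → + + F
  T → e
Productions for F:
  F → * +
  F → e

Found common prefix '+ +' in productions for T

Answer: Yes, T has productions with common prefix '+ +'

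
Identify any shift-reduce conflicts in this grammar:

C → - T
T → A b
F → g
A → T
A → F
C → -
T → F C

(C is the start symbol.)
A shift-reduce conflict occurs when an LR(0) state has both:
  - a complete (reduce) item [A → α .] (dot at the end), and
  - a shift item [B → β . c γ] (dot before a terminal).

Augment with C' → C and build the canonical LR(0) collection (I0 = CLOSURE({[C' → . C]}), then GOTO on every symbol after a dot until no new states appear). It has 9 states:
  I0: { [C → . - T], [C → . -], [C' → . C] }  — shift
  I1: { [A → . F], [A → . T], [C → - . T], [C → - .], [F → . g], [T → . A b], [T → . F C] }  — shift, reduce
  I2: { [C' → C .] }  — accept
  I3: { [T → A . b] }  — shift
  I4: { [A → F .], [C → . - T], [C → . -], [T → F . C] }  — shift, reduce
  I5: { [A → T .], [C → - T .] }  — 2 reduces
  I6: { [F → g .] }  — reduce
  I7: { [T → F C .] }  — reduce
  I8: { [T → A b .] }  — reduce

I1 contains reduce item [C → - .] and shift item [F → . g] — shift-reduce conflict.
I4 contains reduce item [A → F .] and shift items [C → . -], [C → . - T] — shift-reduce conflict.

Answer: Yes — I1: [C → - .] vs [F → . g]; I4: [A → F .] vs [C → . -]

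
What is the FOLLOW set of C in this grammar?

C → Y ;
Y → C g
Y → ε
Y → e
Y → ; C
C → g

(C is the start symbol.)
To compute FOLLOW(C), find every occurrence of C on a right-hand side N → α C β: add FIRST(β) \ {ε}, and if β is empty or nullable also add FOLLOW(N). Iterate to a fixed point.

C is the start symbol, so $ ∈ FOLLOW(C).
In Y → C g: C is followed by g, add FIRST(g) \ {ε} = { 'g' }
In Y → ; C: C is at the end, add FOLLOW(Y)

The FOLLOW sets referred to above (computed the same way, to a fixed point):
  FOLLOW(Y) = { ';' }

Taking the union: FOLLOW(C) = { $, ';', 'g' }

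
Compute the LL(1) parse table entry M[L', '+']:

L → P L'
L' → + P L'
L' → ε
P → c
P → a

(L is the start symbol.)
L' → + P L'

To find M[L', '+'], we find productions for L' where '+' is in the predict set (PREDICT(N → α) = (FIRST(α) \ {ε}) ∪ (FOLLOW(N) if α ⇒* ε)).

Relevant sets:
  FOLLOW(L') = { $ }

L' → + P L': PREDICT = { '+' }
  '+' is in predict set, so this production goes in M[L', '+']
L' → ε: PREDICT = { $ }

M[L', '+'] = L' → + P L'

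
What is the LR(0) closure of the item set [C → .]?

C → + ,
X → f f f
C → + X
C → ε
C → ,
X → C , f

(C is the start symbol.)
Start with: [C → .]
The dot is at the end, so nothing is added.

CLOSURE = { [C → .] }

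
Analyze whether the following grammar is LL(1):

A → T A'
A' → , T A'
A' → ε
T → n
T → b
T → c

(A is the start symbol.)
A grammar is LL(1) if for each non-terminal N with multiple productions, the predict sets of those productions are pairwise disjoint, where PREDICT(N → α) = (FIRST(α) \ {ε}) ∪ (FOLLOW(N) if α ⇒* ε).

Relevant sets:
  FOLLOW(A') = { $ }

For A':
  PREDICT(A' → ',' T A') = { ',' }
  PREDICT(A' → ε) = { $ }
For T:
  PREDICT(T → n) = { 'n' }
  PREDICT(T → b) = { 'b' }
  PREDICT(T → c) = { 'c' }
A has a single production, so nothing to check there.

All predict sets are disjoint. The grammar IS LL(1).

Answer: Yes, the grammar is LL(1).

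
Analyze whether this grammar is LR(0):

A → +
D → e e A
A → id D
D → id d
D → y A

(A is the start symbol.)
Yes, the grammar is LR(0)

A grammar is LR(0) if no state in the canonical LR(0) collection has:
  - both a shift item (dot before a terminal) and a complete item (shift-reduce conflict), or
  - two or more complete items (reduce-reduce conflict; the accept item [A' → A .] counts as a complete item here).

Augment with A' → A and build the canonical LR(0) collection (I0 = CLOSURE({[A' → . A]}), then GOTO on every symbol after a dot until no new states appear). It has 12 states:
  I0: { [A → . +], [A → . id D], [A' → . A] }  — shift
  I1: { [A → + .] }  — reduce
  I2: { [A' → A .] }  — accept
  I3: { [A → id . D], [D → . e e A], [D → . id d], [D → . y A] }  — shift
  I4: { [A → id D .] }  — reduce
  I5: { [D → e . e A] }  — shift
  I6: { [D → id . d] }  — shift
  I7: { [A → . +], [A → . id D], [D → y . A] }  — shift
  I8: { [D → y A .] }  — reduce
  I9: { [D → id d .] }  — reduce
  I10: { [A → . +], [A → . id D], [D → e e . A] }  — shift
  I11: { [D → e e A .] }  — reduce

Every state is either a pure shift/goto state or contains exactly one complete item and nothing to shift — no conflicts. The grammar is LR(0).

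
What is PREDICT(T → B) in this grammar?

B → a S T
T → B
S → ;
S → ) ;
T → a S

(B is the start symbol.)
PREDICT(T → B) = (FIRST(RHS) \ {ε}) ∪ (FOLLOW(T) if ε ∈ FIRST(RHS), i.e. RHS ⇒* ε)
FIRST(B) = { 'a' }
FIRST(B) = { 'a' }
ε ∉ FIRST(B), so FOLLOW(T) is not added.
PREDICT(T → B) = { 'a' }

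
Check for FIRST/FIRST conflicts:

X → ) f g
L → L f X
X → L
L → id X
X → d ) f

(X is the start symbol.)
Yes. L → L f X / L → id X on { 'id' }

A FIRST/FIRST conflict occurs when two productions N → α and N → β for the same non-terminal have FIRST(α) ∩ FIRST(β) ≠ ∅ (with ε ∈ FIRST of a nullable right-hand side, so two nullable alternatives also conflict).

FIRST sets of the non-terminals at (or reachable through a nullable prefix from) the front of some alternative:
  FIRST(L) = { 'id' }

Productions for X:
  X → ) f g: FIRST = { ')' }
  X → L: FIRST = { 'id' }
  X → d ) f: FIRST = { 'd' }
Productions for L:
  L → L f X: FIRST = { 'id' }
  L → id X: FIRST = { 'id' }

Conflict for L: L → L f X and L → id X
  Overlap: { 'id' }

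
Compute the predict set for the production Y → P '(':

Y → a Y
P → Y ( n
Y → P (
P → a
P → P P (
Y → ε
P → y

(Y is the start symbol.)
PREDICT(Y → P '(') = (FIRST(RHS) \ {ε}) ∪ (FOLLOW(Y) if ε ∈ FIRST(RHS), i.e. RHS ⇒* ε)
FIRST(P) = { '(', 'a', 'y' }
FIRST(P '(') = { '(', 'a', 'y' }
ε ∉ FIRST(P '('), so FOLLOW(Y) is not added.
PREDICT(Y → P '(') = { '(', 'a', 'y' }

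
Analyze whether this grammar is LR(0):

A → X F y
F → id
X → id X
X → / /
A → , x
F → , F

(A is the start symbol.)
Yes, the grammar is LR(0)

A grammar is LR(0) if no state in the canonical LR(0) collection has:
  - both a shift item (dot before a terminal) and a complete item (shift-reduce conflict), or
  - two or more complete items (reduce-reduce conflict; the accept item [A' → A .] counts as a complete item here).

Augment with A' → A and build the canonical LR(0) collection (I0 = CLOSURE({[A' → . A]}), then GOTO on every symbol after a dot until no new states appear). It has 14 states:
  I0: { [A → . , x], [A → . X F y], [A' → . A], [X → . / /], [X → . id X] }  — shift
  I1: { [A → , . x] }  — shift
  I2: { [X → / . /] }  — shift
  I3: { [A' → A .] }  — accept
  I4: { [A → X . F y], [F → . , F], [F → . id] }  — shift
  I5: { [X → . / /], [X → . id X], [X → id . X] }  — shift
  I6: { [X → id X .] }  — reduce
  I7: { [F → , . F], [F → . , F], [F → . id] }  — shift
  I8: { [A → X F . y] }  — shift
  I9: { [F → id .] }  — reduce
  I10: { [A → X F y .] }  — reduce
  I11: { [F → , F .] }  — reduce
  I12: { [X → / / .] }  — reduce
  I13: { [A → , x .] }  — reduce

Every state is either a pure shift/goto state or contains exactly one complete item and nothing to shift — no conflicts. The grammar is LR(0).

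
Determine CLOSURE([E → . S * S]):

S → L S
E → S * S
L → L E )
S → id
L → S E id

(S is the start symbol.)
Start with: [E → . S * S]
  [E → . S * S] has the dot before S: add [S → . L S], [S → . id]
  [S → . L S] has the dot before L: add [L → . L E )], [L → . S E id]
No further items can be added.

CLOSURE = { [E → . S * S], [L → . L E )], [L → . S E id], [S → . L S], [S → . id] }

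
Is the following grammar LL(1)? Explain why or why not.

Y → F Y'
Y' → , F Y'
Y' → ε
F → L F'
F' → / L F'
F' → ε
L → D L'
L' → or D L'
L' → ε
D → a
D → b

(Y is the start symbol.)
A grammar is LL(1) if for each non-terminal N with multiple productions, the predict sets of those productions are pairwise disjoint, where PREDICT(N → α) = (FIRST(α) \ {ε}) ∪ (FOLLOW(N) if α ⇒* ε).

Relevant sets:
  FOLLOW(Y') = { $ }
  FOLLOW(F') = { $, ',' }
  FOLLOW(L') = { $, ',', '/' }

For Y':
  PREDICT(Y' → ',' F Y') = { ',' }
  PREDICT(Y' → ε) = { $ }
For F':
  PREDICT(F' → '/' L F') = { '/' }
  PREDICT(F' → ε) = { $, ',' }
For L':
  PREDICT(L' → or D L') = { 'or' }
  PREDICT(L' → ε) = { $, ',', '/' }
For D:
  PREDICT(D → a) = { 'a' }
  PREDICT(D → b) = { 'b' }
Y, F, L have a single production, so nothing to check there.

All predict sets are disjoint. The grammar IS LL(1).

Answer: Yes, the grammar is LL(1).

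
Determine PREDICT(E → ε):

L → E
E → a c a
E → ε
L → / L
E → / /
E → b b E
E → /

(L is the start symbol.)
{ $ }

PREDICT(E → ε) = (FIRST(RHS) \ {ε}) ∪ (FOLLOW(E) if ε ∈ FIRST(RHS), i.e. RHS ⇒* ε)
The right-hand side is ε (FIRST(ε) = { ε }), so the predict set is FOLLOW(E) = { $ }
PREDICT(E → ε) = { $ }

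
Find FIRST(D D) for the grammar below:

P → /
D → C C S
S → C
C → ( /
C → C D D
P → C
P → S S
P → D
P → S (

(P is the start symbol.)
FIRST sets of the non-terminals involved (from the grammar, by fixed-point iteration):
  FIRST(D) = { '(' }

To compute FIRST(D D), process the symbols left to right:
Symbol D is a non-terminal. Add FIRST(D) \ {ε} = { '(' }
D is not nullable (ε ∉ FIRST(D)), so stop here.
FIRST(D D) = { '(' }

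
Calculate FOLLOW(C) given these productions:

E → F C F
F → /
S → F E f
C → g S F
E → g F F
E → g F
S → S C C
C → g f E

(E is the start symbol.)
{ '/', 'g' }

To compute FOLLOW(C), find every occurrence of C on a right-hand side N → α C β: add FIRST(β) \ {ε}, and if β is empty or nullable also add FOLLOW(N). Iterate to a fixed point.

In E → F C F: C is followed by F, add FIRST(F) \ {ε} = { '/' }
In S → S C C: C is followed by C, add FIRST(C) \ {ε} = { 'g' }
In S → S C C: C is at the end, add FOLLOW(S)

The FOLLOW sets referred to above (computed the same way, to a fixed point):
  FOLLOW(S) = { '/', 'g' }

Taking the union: FOLLOW(C) = { '/', 'g' }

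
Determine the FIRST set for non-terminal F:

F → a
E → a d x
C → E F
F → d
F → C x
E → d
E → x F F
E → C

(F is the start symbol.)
To compute FIRST(F), examine every production with F on the left-hand side, reading each right-hand side left to right until a non-nullable symbol is reached.

FIRST sets of the other non-terminals involved (by the same procedure, iterated to a fixed point):
  FIRST(C) = { 'a', 'd', 'x' }

From F → a:
  - a is a terminal: add 'a' and stop
From F → d:
  - d is a terminal: add 'd' and stop
From F → C x:
  - C is a non-terminal: add FIRST(C) \ {ε} = { 'a', 'd', 'x' }
    C is not nullable, so stop

Collecting: FIRST(F) = { 'a', 'd', 'x' }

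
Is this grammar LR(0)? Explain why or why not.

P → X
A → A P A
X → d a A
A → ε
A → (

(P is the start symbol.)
No. Shift-reduce conflict between [A → .] and [A → . (]

A grammar is LR(0) if no state in the canonical LR(0) collection has:
  - both a shift item (dot before a terminal) and a complete item (shift-reduce conflict), or
  - two or more complete items (reduce-reduce conflict; the accept item [P' → P .] counts as a complete item here).

Augment with P' → P and build the canonical LR(0) collection (I0 = CLOSURE({[P' → . P]}), then GOTO on every symbol after a dot until no new states appear). It has 9 states:
  I0: { [P → . X], [P' → . P], [X → . d a A] }  — shift
  I1: { [P' → P .] }  — accept
  I2: { [P → X .] }  — reduce
  I3: { [X → d . a A] }  — shift
  I4: { [A → . (], [A → . A P A], [A → .], [X → d a . A] }  — shift, reduce
  I5: { [A → ( .] }  — reduce
  I6: { [A → A . P A], [P → . X], [X → . d a A], [X → d a A .] }  — shift, reduce
  I7: { [A → . (], [A → . A P A], [A → .], [A → A P . A] }  — shift, reduce
  I8: { [A → A . P A], [A → A P A .], [P → . X], [X → . d a A] }  — shift, reduce

Conflict in state I4:
  Shift-reduce conflict between [A → .] and [A → . (]
So the grammar is NOT LR(0).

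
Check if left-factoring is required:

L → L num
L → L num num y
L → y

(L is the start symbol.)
Left-factoring is needed when two productions for the same non-terminal
share a common prefix on the right-hand side.

Productions for L:
  L → L num
  L → L num num y
  L → y

Found common prefix 'L num' in productions for L

Answer: Yes, L has productions with common prefix 'L num'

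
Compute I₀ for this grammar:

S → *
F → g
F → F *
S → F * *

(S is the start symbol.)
{ [F → . F *], [F → . g], [S → . *], [S → . F * *], [S' → . S] }

First, augment the grammar with S' → S
I₀ = CLOSURE({ [S' → . S] }):
  [S' → . S] has the dot before S: add [S → . *], [S → . F * *]
  [S → . F * *] has the dot before F: add [F → . g], [F → . F *]
No further items can be added.

I₀ = { [F → . F *], [F → . g], [S → . *], [S → . F * *], [S' → . S] }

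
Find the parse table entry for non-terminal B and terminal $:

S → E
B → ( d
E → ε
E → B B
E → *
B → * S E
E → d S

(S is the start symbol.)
Empty (error entry)

To find M[B, $], we find productions for B where $ is in the predict set (PREDICT(N → α) = (FIRST(α) \ {ε}) ∪ (FOLLOW(N) if α ⇒* ε)).

B → ( d: PREDICT = { '(' }
B → * S E: PREDICT = { '*' }

M[B, $] is empty (no production applies)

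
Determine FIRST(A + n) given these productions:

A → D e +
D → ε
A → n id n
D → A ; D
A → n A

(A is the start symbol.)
FIRST sets of the non-terminals involved (from the grammar, by fixed-point iteration):
  FIRST(A) = { 'e', 'n' }

To compute FIRST(A + n), process the symbols left to right:
Symbol A is a non-terminal. Add FIRST(A) \ {ε} = { 'e', 'n' }
A is not nullable (ε ∉ FIRST(A)), so stop here.
FIRST(A + n) = { 'e', 'n' }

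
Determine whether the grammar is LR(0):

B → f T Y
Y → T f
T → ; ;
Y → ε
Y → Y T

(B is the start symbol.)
No. Shift-reduce conflict between [Y → .] and [T → . ; ;]

Augment with B' → B and build the canonical LR(0) collection (I0 = CLOSURE({[B' → . B]}), then GOTO on every symbol after a dot until no new states appear). It has 10 states:
  I0: { [B → . f T Y], [B' → . B] }  — shift
  I1: { [B' → B .] }  — accept
  I2: { [B → f . T Y], [T → . ; ;] }  — shift
  I3: { [T → ; . ;] }  — shift
  I4: { [B → f T . Y], [T → . ; ;], [Y → . T f], [Y → . Y T], [Y → .] }  — shift, reduce
  I5: { [Y → T . f] }  — shift
  I6: { [B → f T Y .], [T → . ; ;], [Y → Y . T] }  — shift, reduce
  I7: { [Y → Y T .] }  — reduce
  I8: { [Y → T f .] }  — reduce
  I9: { [T → ; ; .] }  — reduce

Conflict in state I4:
  Shift-reduce conflict between [Y → .] and [T → . ; ;]
So the grammar is NOT LR(0).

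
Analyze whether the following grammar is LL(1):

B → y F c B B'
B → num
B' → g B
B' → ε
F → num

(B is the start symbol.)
No. Predict set conflict for B': { 'g' }

A grammar is LL(1) if for each non-terminal N with multiple productions, the predict sets of those productions are pairwise disjoint, where PREDICT(N → α) = (FIRST(α) \ {ε}) ∪ (FOLLOW(N) if α ⇒* ε).

Relevant sets:
  FOLLOW(B') = { $, 'g' }

For B:
  PREDICT(B → y F c B B') = { 'y' }
  PREDICT(B → num) = { 'num' }
For B':
  PREDICT(B' → g B) = { 'g' }
  PREDICT(B' → ε) = { $, 'g' }
F has a single production, so nothing to check there.

Conflict found: Predict set conflict for B': { 'g' }
The grammar is NOT LL(1).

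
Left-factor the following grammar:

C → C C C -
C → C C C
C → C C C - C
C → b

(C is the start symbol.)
C → C C C C'
C' → - C''
C'' → ε
C'' → C
C' → ε
C → b

Left-factoring transforms A → αβ₁ | αβ₂ into A → αA' and A' → β₁ | β₂
(α is the longest common prefix among the alternatives). Repeat until
no nonterminal has two alternatives with a common prefix.

Round 1: C has alternatives sharing prefix 'C C C'. Introduce C': C → C C C C'
  Add: C' → -
  Add: C' → ε
  Add: C' → - C

Round 2: C' has alternatives sharing prefix '-'. Introduce C'': C' → - C''
  Add: C'' → ε
  Add: C'' → C

No remaining common prefixes — done.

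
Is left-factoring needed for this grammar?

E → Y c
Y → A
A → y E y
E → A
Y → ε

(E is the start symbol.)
Left-factoring is needed when two productions for the same non-terminal
share a common prefix on the right-hand side.

Productions for E:
  E → Y c
  E → A
Productions for Y:
  Y → A
  Y → ε

No common prefixes found.

Answer: No, left-factoring is not needed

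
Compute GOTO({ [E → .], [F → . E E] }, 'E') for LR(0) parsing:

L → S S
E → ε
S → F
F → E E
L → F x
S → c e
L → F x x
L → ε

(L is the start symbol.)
{ [E → .], [F → E . E] }

GOTO(I, 'E') = CLOSURE({ [A → αX.β] : [A → α.Xβ] ∈ I, X = 'E' })

Items with dot before 'E', with the dot advanced:
  [F → . E E] → [F → E . E]
Closure of the advanced items:
  [F → E . E] has the dot before E: add [E → .]

GOTO = { [E → .], [F → E . E] }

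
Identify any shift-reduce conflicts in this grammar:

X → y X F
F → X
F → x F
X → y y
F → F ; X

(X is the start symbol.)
Yes — I4: [X → y y .] vs [X → . y X F]; I5: [X → y X F .] vs [F → F . ; X]; I8: [F → x F .] vs [F → F . ; X]

Augment with X' → X and build the canonical LR(0) collection (I0 = CLOSURE({[X' → . X]}), then GOTO on every symbol after a dot until no new states appear). It has 11 states:
  I0: { [X → . y X F], [X → . y y], [X' → . X] }  — shift
  I1: { [X' → X .] }  — accept
  I2: { [X → . y X F], [X → . y y], [X → y . X F], [X → y . y] }  — shift
  I3: { [F → . F ; X], [F → . X], [F → . x F], [X → . y X F], [X → . y y], [X → y X . F] }  — shift
  I4: { [X → . y X F], [X → . y y], [X → y . X F], [X → y . y], [X → y y .] }  — shift, reduce
  I5: { [F → F . ; X], [X → y X F .] }  — shift, reduce
  I6: { [F → X .] }  — reduce
  I7: { [F → . F ; X], [F → . X], [F → . x F], [F → x . F], [X → . y X F], [X → . y y] }  — shift
  I8: { [F → F . ; X], [F → x F .] }  — shift, reduce
  I9: { [F → F ; . X], [X → . y X F], [X → . y y] }  — shift
  I10: { [F → F ; X .] }  — reduce

I4 contains reduce item [X → y y .] and shift items [X → . y X F], [X → . y y], [X → y . y] — shift-reduce conflict.
I5 contains reduce item [X → y X F .] and shift item [F → F . ; X] — shift-reduce conflict.
I8 contains reduce item [F → x F .] and shift item [F → F . ; X] — shift-reduce conflict.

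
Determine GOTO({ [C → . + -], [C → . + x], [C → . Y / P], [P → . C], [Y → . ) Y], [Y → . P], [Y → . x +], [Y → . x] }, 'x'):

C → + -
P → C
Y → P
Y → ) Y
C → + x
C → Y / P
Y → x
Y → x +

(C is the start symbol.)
{ [Y → x . +], [Y → x .] }

GOTO(I, 'x') = CLOSURE({ [A → αX.β] : [A → α.Xβ] ∈ I, X = 'x' })

Items with dot before 'x', with the dot advanced:
  [Y → . x] → [Y → x .]
  [Y → . x +] → [Y → x . +]
Closure adds nothing (no advanced item has the dot before a non-terminal).

GOTO = { [Y → x . +], [Y → x .] }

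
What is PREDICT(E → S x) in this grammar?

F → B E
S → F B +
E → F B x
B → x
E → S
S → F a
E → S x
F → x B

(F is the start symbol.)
{ 'x' }

PREDICT(E → S x) = (FIRST(RHS) \ {ε}) ∪ (FOLLOW(E) if ε ∈ FIRST(RHS), i.e. RHS ⇒* ε)
FIRST(S) = { 'x' }
FIRST(S x) = { 'x' }
ε ∉ FIRST(S x), so FOLLOW(E) is not added.
PREDICT(E → S x) = { 'x' }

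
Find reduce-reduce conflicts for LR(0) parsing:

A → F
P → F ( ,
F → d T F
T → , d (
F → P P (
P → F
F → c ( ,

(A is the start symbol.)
A reduce-reduce conflict occurs when an LR(0) state has two complete items [A → α .] and [B → β .] — both call for a reduction, and with no lookahead the parser cannot choose between them.

Augment with A' → A and build the canonical LR(0) collection (I0 = CLOSURE({[A' → . A]}), then GOTO on every symbol after a dot until no new states appear). It has 18 states:
  I0: { [A → . F], [A' → . A], [F → . P P (], [F → . c ( ,], [F → . d T F], [P → . F ( ,], [P → . F] }  — shift
  I1: { [A' → A .] }  — accept
  I2: { [A → F .], [P → F . ( ,], [P → F .] }  — shift, 2 reduces
  I3: { [F → . P P (], [F → . c ( ,], [F → . d T F], [F → P . P (], [P → . F ( ,], [P → . F] }  — shift
  I4: { [F → c . ( ,] }  — shift
  I5: { [F → d . T F], [T → . , d (] }  — shift
  I6: { [T → , . d (] }  — shift
  I7: { [F → . P P (], [F → . c ( ,], [F → . d T F], [F → d T . F], [P → . F ( ,], [P → . F] }  — shift
  I8: { [F → d T F .], [P → F . ( ,], [P → F .] }  — shift, 2 reduces
  I9: { [P → F ( . ,] }  — shift
  I10: { [P → F ( , .] }  — reduce
  I11: { [T → , d . (] }  — shift
  I12: { [T → , d ( .] }  — reduce
  I13: { [F → c ( . ,] }  — shift
  I14: { [F → c ( , .] }  — reduce
  I15: { [P → F . ( ,], [P → F .] }  — shift, reduce
  I16: { [F → . P P (], [F → . c ( ,], [F → . d T F], [F → P . P (], [F → P P . (], [P → . F ( ,], [P → . F] }  — shift
  I17: { [F → P P ( .] }  — reduce

I2 contains complete items [A → F .], [P → F .] — reduce-reduce conflict.
I8 contains complete items [F → d T F .], [P → F .] — reduce-reduce conflict.

Answer: Yes — I2: [A → F .] vs [P → F .]; I8: [F → d T F .] vs [P → F .]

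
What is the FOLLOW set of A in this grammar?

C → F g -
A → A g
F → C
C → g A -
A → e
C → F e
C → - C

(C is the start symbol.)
{ '-', 'g' }

To compute FOLLOW(A), find every occurrence of A on a right-hand side N → α A β: add FIRST(β) \ {ε}, and if β is empty or nullable also add FOLLOW(N). Iterate to a fixed point.

In A → A g: A is followed by g, add FIRST(g) \ {ε} = { 'g' }
In C → g A -: A is followed by '-', add FIRST('-') \ {ε} = { '-' }

Taking the union: FOLLOW(A) = { '-', 'g' }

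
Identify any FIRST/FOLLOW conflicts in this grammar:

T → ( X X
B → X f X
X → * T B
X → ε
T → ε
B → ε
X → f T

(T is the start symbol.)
Yes. B → X f X with FOLLOW(B) on { '*', 'f' }; X → '*' T B with FOLLOW(X) on { '*' }; X → f T with FOLLOW(X) on { 'f' }

A FIRST/FOLLOW conflict occurs when a non-terminal N has a nullable alternative N → β (β ⇒* ε) and another alternative N → α with FIRST(α) ∩ FOLLOW(N) ≠ ∅: on such a lookahead the parser cannot decide between expanding α and letting N vanish via β.

Nullable non-terminals: B, T, X.
FIRST sets used below: FIRST(X) = { '*', 'f', ε }

B: nullable alternative(s) B → ε; FOLLOW(B) = { $, '*', 'f' }
  B → X f X: FIRST \ {ε} = { '*', 'f' } — overlaps FOLLOW(B) on { '*', 'f' }: CONFLICT
  B → ε: FIRST \ {ε} = { } — this is the only nullable alternative, skip

T: nullable alternative(s) T → ε; FOLLOW(T) = { $, '*', 'f' }
  T → ( X X: FIRST \ {ε} = { '(' } — disjoint from FOLLOW(T)
  T → ε: FIRST \ {ε} = { } — this is the only nullable alternative, skip

X: nullable alternative(s) X → ε; FOLLOW(X) = { $, '*', 'f' }
  X → * T B: FIRST \ {ε} = { '*' } — overlaps FOLLOW(X) on { '*' }: CONFLICT
  X → ε: FIRST \ {ε} = { } — this is the only nullable alternative, skip
  X → f T: FIRST \ {ε} = { 'f' } — overlaps FOLLOW(X) on { 'f' }: CONFLICT

So the grammar has 3 FIRST/FOLLOW conflicts (marked CONFLICT above).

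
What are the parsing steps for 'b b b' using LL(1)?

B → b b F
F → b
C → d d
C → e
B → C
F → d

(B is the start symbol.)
LL(1) parsing maintains a stack (initially the start symbol over $) and the input. At each step: if the stack top is a terminal, match it against the current input token; if it is a non-terminal N, replace it with the RHS of M[N, lookahead] (the unique production whose predict set contains the lookahead).

Stack is shown with the top on the left.

Stack    Input    Action
------------------------
B $      b b b $  output B → b b F
b b F $  b b b $  match 'b'
b F $    b b $    match 'b'
F $      b $      output F → b
b $      b $      match 'b'
$        $        accept

The string is accepted.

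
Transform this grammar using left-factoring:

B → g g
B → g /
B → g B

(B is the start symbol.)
Left-factoring transforms A → αβ₁ | αβ₂ into A → αA' and A' → β₁ | β₂
(α is the longest common prefix among the alternatives). Repeat until
no nonterminal has two alternatives with a common prefix.

Round 1: B has alternatives sharing prefix 'g'. Introduce B': B → g B'
  Add: B' → g
  Add: B' → /
  Add: B' → B

No remaining common prefixes — done.

Resulting grammar:
B → g B'
B' → g
B' → /
B' → B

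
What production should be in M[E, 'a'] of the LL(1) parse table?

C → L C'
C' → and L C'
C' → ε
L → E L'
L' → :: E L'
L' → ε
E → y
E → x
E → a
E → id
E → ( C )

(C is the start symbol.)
To find M[E, 'a'], we find productions for E where 'a' is in the predict set (PREDICT(N → α) = (FIRST(α) \ {ε}) ∪ (FOLLOW(N) if α ⇒* ε)).

E → y: PREDICT = { 'y' }
E → x: PREDICT = { 'x' }
E → a: PREDICT = { 'a' }
  'a' is in predict set, so this production goes in M[E, 'a']
E → id: PREDICT = { 'id' }
E → ( C ): PREDICT = { '(' }

M[E, 'a'] = E → a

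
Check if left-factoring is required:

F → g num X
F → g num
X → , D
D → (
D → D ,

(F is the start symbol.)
Yes, F has productions with common prefix 'g num'

Left-factoring is needed when two productions for the same non-terminal
share a common prefix on the right-hand side.

Productions for F:
  F → g num X
  F → g num
Productions for D:
  D → (
  D → D ,

Found common prefix 'g num' in productions for F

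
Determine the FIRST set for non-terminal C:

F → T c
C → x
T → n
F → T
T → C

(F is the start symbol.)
From C → x:
  - x is a terminal: add 'x' and stop

Collecting: FIRST(C) = { 'x' }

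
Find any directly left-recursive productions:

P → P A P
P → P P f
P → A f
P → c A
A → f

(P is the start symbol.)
Yes, P is left-recursive

Direct left recursion occurs when N → N α for some non-terminal N (the right-hand side begins with the left-hand side itself).

P → P A P: LEFT RECURSIVE (starts with P)
P → P P f: LEFT RECURSIVE (starts with P)
P → A f: starts with A
P → c A: starts with c
A → f: starts with f

The grammar has direct left recursion on: P.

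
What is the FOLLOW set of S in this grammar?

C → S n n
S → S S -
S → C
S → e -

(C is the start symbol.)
To compute FOLLOW(S), find every occurrence of S on a right-hand side N → α S β: add FIRST(β) \ {ε}, and if β is empty or nullable also add FOLLOW(N). Iterate to a fixed point.

In C → S n n: S is followed by n n, add FIRST(n n) \ {ε} = { 'n' }
In S → S S -: S is followed by S '-', add FIRST(S '-') \ {ε} = { 'e' }
In S → S S -: S is followed by '-', add FIRST('-') \ {ε} = { '-' }

Taking the union: FOLLOW(S) = { '-', 'e', 'n' }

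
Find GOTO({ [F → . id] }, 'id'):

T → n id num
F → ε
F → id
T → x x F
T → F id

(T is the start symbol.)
{ [F → id .] }

GOTO(I, 'id') = CLOSURE({ [A → αX.β] : [A → α.Xβ] ∈ I, X = 'id' })

Items with dot before 'id', with the dot advanced:
  [F → . id] → [F → id .]
Closure adds nothing (no advanced item has the dot before a non-terminal).

GOTO = { [F → id .] }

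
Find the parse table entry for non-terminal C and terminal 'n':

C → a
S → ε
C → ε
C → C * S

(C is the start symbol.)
Empty (error entry)

To find M[C, 'n'], we find productions for C where 'n' is in the predict set (PREDICT(N → α) = (FIRST(α) \ {ε}) ∪ (FOLLOW(N) if α ⇒* ε)).

Relevant sets:
  FIRST(C) = { '*', 'a', ε }
  FOLLOW(C) = { $, '*' }

C → a: PREDICT = { 'a' }
C → ε: PREDICT = { $, '*' }
C → C * S: PREDICT = { '*', 'a' }

M[C, 'n'] is empty (no production applies)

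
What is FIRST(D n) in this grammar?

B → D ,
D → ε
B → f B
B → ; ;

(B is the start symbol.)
{ 'n' }

FIRST sets of the non-terminals involved (from the grammar, by fixed-point iteration):
  FIRST(D) = { ε }

To compute FIRST(D n), process the symbols left to right:
Symbol D is a non-terminal. Add FIRST(D) \ {ε} = { }
D is nullable (ε ∈ FIRST(D)), continue to the next symbol.
Symbol n is a terminal. Add 'n' and stop.
FIRST(D n) = { 'n' }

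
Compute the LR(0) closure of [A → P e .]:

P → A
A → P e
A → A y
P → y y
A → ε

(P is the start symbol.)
To compute CLOSURE, for each item [A → α.Bβ] where B is a non-terminal, add [B → .γ] for all productions B → γ; repeat for the newly added items until nothing changes.

Start with: [A → P e .]
The dot is at the end, so nothing is added.

CLOSURE = { [A → P e .] }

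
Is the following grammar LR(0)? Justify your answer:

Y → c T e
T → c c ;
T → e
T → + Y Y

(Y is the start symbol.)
Augment with Y' → Y and build the canonical LR(0) collection (I0 = CLOSURE({[Y' → . Y]}), then GOTO on every symbol after a dot until no new states appear). It has 12 states:
  I0: { [Y → . c T e], [Y' → . Y] }  — shift
  I1: { [Y' → Y .] }  — accept
  I2: { [T → . + Y Y], [T → . c c ;], [T → . e], [Y → c . T e] }  — shift
  I3: { [T → + . Y Y], [Y → . c T e] }  — shift
  I4: { [Y → c T . e] }  — shift
  I5: { [T → c . c ;] }  — shift
  I6: { [T → e .] }  — reduce
  I7: { [T → c c . ;] }  — shift
  I8: { [T → c c ; .] }  — reduce
  I9: { [Y → c T e .] }  — reduce
  I10: { [T → + Y . Y], [Y → . c T e] }  — shift
  I11: { [T → + Y Y .] }  — reduce

Every state is either a pure shift/goto state or contains exactly one complete item and nothing to shift — no conflicts. The grammar is LR(0).

Answer: Yes, the grammar is LR(0)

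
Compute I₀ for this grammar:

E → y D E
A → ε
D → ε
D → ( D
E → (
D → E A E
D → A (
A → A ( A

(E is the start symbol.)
First, augment the grammar with E' → E
I₀ = CLOSURE({ [E' → . E] }):
  [E' → . E] has the dot before E: add [E → . y D E], [E → . (]
No further items can be added.

I₀ = { [E → . (], [E → . y D E], [E' → . E] }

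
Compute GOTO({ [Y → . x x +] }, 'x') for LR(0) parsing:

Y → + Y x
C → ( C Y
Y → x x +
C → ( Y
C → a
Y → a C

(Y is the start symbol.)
GOTO(I, 'x') = CLOSURE({ [A → αX.β] : [A → α.Xβ] ∈ I, X = 'x' })

Items with dot before 'x', with the dot advanced:
  [Y → . x x +] → [Y → x . x +]
Closure adds nothing (no advanced item has the dot before a non-terminal).

GOTO = { [Y → x . x +] }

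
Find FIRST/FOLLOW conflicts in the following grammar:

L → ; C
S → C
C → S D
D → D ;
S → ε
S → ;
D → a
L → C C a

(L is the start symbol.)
Yes. S → C with FOLLOW(S) on { 'a' }

Nullable non-terminals: S.
FIRST sets used below: FIRST(C) = { ';', 'a' }

S: nullable alternative(s) S → ε; FOLLOW(S) = { 'a' }
  S → C: FIRST \ {ε} = { ';', 'a' } — overlaps FOLLOW(S) on { 'a' }: CONFLICT
  S → ε: FIRST \ {ε} = { } — this is the only nullable alternative, skip
  S → ;: FIRST \ {ε} = { ';' } — disjoint from FOLLOW(S)

C, D, L have no nullable alternative, so no FIRST/FOLLOW check is needed there.

So the grammar has 1 FIRST/FOLLOW conflict (marked CONFLICT above).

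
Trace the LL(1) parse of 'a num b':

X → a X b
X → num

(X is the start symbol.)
LL(1) parsing maintains a stack (initially the start symbol over $) and the input. At each step: if the stack top is a terminal, match it against the current input token; if it is a non-terminal N, replace it with the RHS of M[N, lookahead] (the unique production whose predict set contains the lookahead).

Stack is shown with the top on the left.

Stack    Input      Action
--------------------------
X $      a num b $  output X → a X b
a X b $  a num b $  match 'a'
X b $    num b $    output X → num
num b $  num b $    match 'num'
b $      b $        match 'b'
$        $          accept

The string is accepted.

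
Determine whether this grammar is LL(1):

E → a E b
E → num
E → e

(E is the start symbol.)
Yes, the grammar is LL(1).

A grammar is LL(1) if for each non-terminal N with multiple productions, the predict sets of those productions are pairwise disjoint, where PREDICT(N → α) = (FIRST(α) \ {ε}) ∪ (FOLLOW(N) if α ⇒* ε).

For E:
  PREDICT(E → a E b) = { 'a' }
  PREDICT(E → num) = { 'num' }
  PREDICT(E → e) = { 'e' }

All predict sets are disjoint. The grammar IS LL(1).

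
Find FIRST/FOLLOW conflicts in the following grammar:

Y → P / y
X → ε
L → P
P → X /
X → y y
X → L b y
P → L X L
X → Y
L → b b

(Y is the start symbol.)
A FIRST/FOLLOW conflict occurs when a non-terminal N has a nullable alternative N → β (β ⇒* ε) and another alternative N → α with FIRST(α) ∩ FOLLOW(N) ≠ ∅: on such a lookahead the parser cannot decide between expanding α and letting N vanish via β.

Nullable non-terminals: X.
FIRST sets used below: FIRST(L) = { '/', 'b', 'y' }, FIRST(Y) = { '/', 'b', 'y' }

X: nullable alternative(s) X → ε; FOLLOW(X) = { '/', 'b', 'y' }
  X → ε: FIRST \ {ε} = { } — this is the only nullable alternative, skip
  X → y y: FIRST \ {ε} = { 'y' } — overlaps FOLLOW(X) on { 'y' }: CONFLICT
  X → L b y: FIRST \ {ε} = { '/', 'b', 'y' } — overlaps FOLLOW(X) on { '/', 'b', 'y' }: CONFLICT
  X → Y: FIRST \ {ε} = { '/', 'b', 'y' } — overlaps FOLLOW(X) on { '/', 'b', 'y' }: CONFLICT

L, P, Y have no nullable alternative, so no FIRST/FOLLOW check is needed there.

So the grammar has 3 FIRST/FOLLOW conflicts (marked CONFLICT above).

Answer: Yes. X → y y with FOLLOW(X) on { 'y' }; X → L b y with FOLLOW(X) on { '/', 'b', 'y' }; X → Y with FOLLOW(X) on { '/', 'b', 'y' }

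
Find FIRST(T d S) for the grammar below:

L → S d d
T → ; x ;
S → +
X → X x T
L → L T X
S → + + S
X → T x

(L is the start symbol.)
FIRST sets of the non-terminals involved (from the grammar, by fixed-point iteration):
  FIRST(T) = { ';' }

To compute FIRST(T d S), process the symbols left to right:
Symbol T is a non-terminal. Add FIRST(T) \ {ε} = { ';' }
T is not nullable (ε ∉ FIRST(T)), so stop here.
FIRST(T d S) = { ';' }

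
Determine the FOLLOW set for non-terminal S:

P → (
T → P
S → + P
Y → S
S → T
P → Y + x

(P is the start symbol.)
{ '+' }

In Y → S: S is at the end, add FOLLOW(Y)

The FOLLOW sets referred to above (computed the same way, to a fixed point):
  FOLLOW(Y) = { '+' }

Taking the union: FOLLOW(S) = { '+' }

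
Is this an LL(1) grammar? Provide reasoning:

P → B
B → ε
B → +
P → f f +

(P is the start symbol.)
Yes, the grammar is LL(1).

A grammar is LL(1) if for each non-terminal N with multiple productions, the predict sets of those productions are pairwise disjoint, where PREDICT(N → α) = (FIRST(α) \ {ε}) ∪ (FOLLOW(N) if α ⇒* ε).

Relevant sets:
  FIRST(B) = { '+', ε }
  FOLLOW(P) = { $ }
  FOLLOW(B) = { $ }

For P:
  PREDICT(P → B) = { $, '+' }
  PREDICT(P → f f '+') = { 'f' }
For B:
  PREDICT(B → ε) = { $ }
  PREDICT(B → '+') = { '+' }

All predict sets are disjoint. The grammar IS LL(1).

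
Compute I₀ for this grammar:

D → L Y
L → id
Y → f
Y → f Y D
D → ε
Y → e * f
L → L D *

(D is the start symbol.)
{ [D → . L Y], [D → .], [D' → . D], [L → . L D *], [L → . id] }

First, augment the grammar with D' → D
I₀ = CLOSURE({ [D' → . D] }):
  [D' → . D] has the dot before D: add [D → . L Y], [D → .]
  [D → . L Y] has the dot before L: add [L → . id], [L → . L D *]
No further items can be added.

I₀ = { [D → . L Y], [D → .], [D' → . D], [L → . L D *], [L → . id] }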